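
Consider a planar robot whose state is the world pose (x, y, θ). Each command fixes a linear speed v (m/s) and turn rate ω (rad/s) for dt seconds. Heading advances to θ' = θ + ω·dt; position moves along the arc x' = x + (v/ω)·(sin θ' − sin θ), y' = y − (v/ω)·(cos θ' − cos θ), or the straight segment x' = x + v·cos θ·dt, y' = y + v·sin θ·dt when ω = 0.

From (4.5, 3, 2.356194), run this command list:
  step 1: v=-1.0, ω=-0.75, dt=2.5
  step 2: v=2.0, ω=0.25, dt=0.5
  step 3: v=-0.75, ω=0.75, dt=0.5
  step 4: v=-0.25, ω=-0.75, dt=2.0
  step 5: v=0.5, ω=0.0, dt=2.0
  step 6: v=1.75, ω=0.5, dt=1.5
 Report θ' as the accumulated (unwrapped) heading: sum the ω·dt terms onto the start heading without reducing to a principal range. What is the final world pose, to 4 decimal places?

step 1: θ'=0.4812 (R=1.3333) → pose (4.1743, 0.8753, 0.4812)
step 2: θ'=0.6062 (R=8.0000) → pose (5.0296, 1.3922, 0.6062)
step 3: θ'=0.9812 (R=-1.0000) → pose (4.7681, 1.1264, 0.9812)
step 4: θ'=-0.5188 (R=0.3333) → pose (4.3258, 1.0223, -0.5188)
step 5: θ'=-0.5188 (straight) → pose (5.1942, 0.5265, -0.5188)
step 6: θ'=0.2312 (R=3.5000) → pose (7.7317, 0.1590, 0.2312)

(7.7317, 0.1590, 0.2312)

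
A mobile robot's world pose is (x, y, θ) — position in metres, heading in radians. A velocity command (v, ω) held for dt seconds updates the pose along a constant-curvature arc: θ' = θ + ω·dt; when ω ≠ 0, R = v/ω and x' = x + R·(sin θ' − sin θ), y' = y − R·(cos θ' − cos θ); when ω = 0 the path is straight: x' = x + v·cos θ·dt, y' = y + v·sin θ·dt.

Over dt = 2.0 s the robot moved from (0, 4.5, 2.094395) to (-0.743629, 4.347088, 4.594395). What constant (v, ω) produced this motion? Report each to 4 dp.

v = 0.5000, ω = 1.2500

Δθ = 4.594395 − 2.094395 = 2.500000
ω = Δθ/dt = 2.500000/2.0 = 1.2500
R = Δx/(sin θ' − sin θ) = 0.4000
v = R·ω = 0.4000·1.2500 = 0.5000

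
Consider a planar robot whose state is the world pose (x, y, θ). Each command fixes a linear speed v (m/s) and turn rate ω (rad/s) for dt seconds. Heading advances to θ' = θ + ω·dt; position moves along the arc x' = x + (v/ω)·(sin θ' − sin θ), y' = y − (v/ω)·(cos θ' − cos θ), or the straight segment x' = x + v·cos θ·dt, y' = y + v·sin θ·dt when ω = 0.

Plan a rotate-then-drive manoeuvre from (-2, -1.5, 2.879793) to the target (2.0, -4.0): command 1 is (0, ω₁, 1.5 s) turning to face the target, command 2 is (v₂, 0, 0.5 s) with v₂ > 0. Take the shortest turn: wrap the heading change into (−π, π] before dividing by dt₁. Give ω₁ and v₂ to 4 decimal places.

ω₁ = 1.8965, v₂ = 9.4340

heading to target = atan2(-4−-1.5, 2−-2) = -0.5586
Δθ = wrap(-0.5586 − 2.8798) = 2.8448; ω₁ = Δθ/dt₁ = 1.8965
distance = √((2−-2)² + (-4−-1.5)²) = 4.7170; v₂ = distance/dt₂ = 9.4340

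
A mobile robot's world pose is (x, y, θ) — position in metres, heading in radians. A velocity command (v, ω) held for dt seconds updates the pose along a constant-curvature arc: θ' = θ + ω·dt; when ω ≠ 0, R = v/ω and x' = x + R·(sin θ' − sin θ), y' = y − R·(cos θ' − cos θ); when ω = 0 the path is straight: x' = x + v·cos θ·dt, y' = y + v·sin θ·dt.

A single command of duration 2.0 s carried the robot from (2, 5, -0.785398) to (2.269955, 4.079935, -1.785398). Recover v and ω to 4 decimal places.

v = 0.5000, ω = -0.5000

Δθ = -1.785398 − -0.785398 = -1.000000
ω = Δθ/dt = -1.000000/2.0 = -0.5000
R = −Δy/(cos θ' − cos θ) = -1.0000
v = R·ω = -1.0000·-0.5000 = 0.5000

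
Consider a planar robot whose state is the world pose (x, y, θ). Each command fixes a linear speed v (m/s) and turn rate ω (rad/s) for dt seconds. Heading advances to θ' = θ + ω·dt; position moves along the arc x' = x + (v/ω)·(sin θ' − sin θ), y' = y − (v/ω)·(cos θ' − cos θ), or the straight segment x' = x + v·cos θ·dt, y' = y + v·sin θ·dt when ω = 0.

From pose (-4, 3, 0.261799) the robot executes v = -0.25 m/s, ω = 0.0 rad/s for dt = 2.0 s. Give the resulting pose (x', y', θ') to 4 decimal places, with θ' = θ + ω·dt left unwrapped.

θ' = 0.2618 + 0.0·2.0 = 0.2618
ω = 0 → straight: x' = -4 + -0.25·cos(0.2618)·2.0 = -4.4830
y' = 3 + -0.25·sin(0.2618)·2.0 = 2.8706

(-4.4830, 2.8706, 0.2618)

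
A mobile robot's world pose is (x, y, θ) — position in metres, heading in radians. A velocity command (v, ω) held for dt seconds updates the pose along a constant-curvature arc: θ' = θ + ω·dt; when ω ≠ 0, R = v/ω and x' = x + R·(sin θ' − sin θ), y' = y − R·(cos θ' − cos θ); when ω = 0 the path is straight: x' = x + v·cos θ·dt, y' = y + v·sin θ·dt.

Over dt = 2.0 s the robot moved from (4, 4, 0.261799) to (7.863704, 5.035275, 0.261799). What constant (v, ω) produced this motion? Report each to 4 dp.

v = 2.0000, ω = 0.0000

Δθ = 0.261799 − 0.261799 = 0.000000
ω = Δθ/dt = 0.000000/2.0 = 0.0000
ω = 0 → v = (Δx·cos θ + Δy·sin θ)/dt = 2.0000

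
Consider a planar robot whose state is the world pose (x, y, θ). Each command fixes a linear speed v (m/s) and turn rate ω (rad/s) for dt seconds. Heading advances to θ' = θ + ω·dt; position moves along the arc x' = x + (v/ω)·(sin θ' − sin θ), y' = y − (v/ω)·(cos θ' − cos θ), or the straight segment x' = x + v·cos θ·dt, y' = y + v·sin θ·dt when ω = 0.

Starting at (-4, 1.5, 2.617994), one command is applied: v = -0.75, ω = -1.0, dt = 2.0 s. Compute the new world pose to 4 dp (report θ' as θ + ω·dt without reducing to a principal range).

θ' = 2.6180 + -1.0·2.0 = 0.6180
R = v/ω = -0.75/-1.0 = 0.7500
x' = -4 + 0.7500·(sin 0.6180 − sin 2.6180) = -3.9404
y' = 1.5 − 0.7500·(cos 0.6180 − cos 2.6180) = 0.2392

(-3.9404, 0.2392, 0.6180)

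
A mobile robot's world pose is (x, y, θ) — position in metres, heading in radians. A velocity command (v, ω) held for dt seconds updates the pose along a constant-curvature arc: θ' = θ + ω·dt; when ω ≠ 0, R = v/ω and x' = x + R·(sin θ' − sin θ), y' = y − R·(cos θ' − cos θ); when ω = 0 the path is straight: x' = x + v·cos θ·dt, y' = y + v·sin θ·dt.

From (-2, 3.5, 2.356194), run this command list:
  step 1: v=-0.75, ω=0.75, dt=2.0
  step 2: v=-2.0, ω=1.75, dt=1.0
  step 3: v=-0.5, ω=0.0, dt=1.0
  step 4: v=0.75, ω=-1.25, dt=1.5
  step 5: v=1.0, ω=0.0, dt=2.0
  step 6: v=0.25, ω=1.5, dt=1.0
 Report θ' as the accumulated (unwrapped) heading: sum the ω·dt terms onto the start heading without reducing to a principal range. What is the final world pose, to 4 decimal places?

step 1: θ'=3.8562 (R=-1.0000) → pose (-0.6376, 3.4518, 3.8562)
step 2: θ'=5.6062 (R=-1.1429) → pose (-0.6706, 5.2058, 5.6062)
step 3: θ'=5.6062 (straight) → pose (-1.0603, 5.5191, 5.6062)
step 4: θ'=3.7312 (R=-0.6000) → pose (-1.1025, 4.5527, 3.7312)
step 5: θ'=3.7312 (straight) → pose (-2.7649, 3.4406, 3.7312)
step 6: θ'=5.2312 (R=0.1667) → pose (-2.8169, 3.2195, 5.2312)

(-2.8169, 3.2195, 5.2312)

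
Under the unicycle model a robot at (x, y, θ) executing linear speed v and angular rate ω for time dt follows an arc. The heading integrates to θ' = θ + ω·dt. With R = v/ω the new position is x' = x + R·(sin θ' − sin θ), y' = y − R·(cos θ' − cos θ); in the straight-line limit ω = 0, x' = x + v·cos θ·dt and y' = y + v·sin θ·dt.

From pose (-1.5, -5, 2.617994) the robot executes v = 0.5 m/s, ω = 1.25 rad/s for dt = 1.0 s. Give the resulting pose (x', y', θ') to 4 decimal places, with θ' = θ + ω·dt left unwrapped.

(-1.9657, -5.0474, 3.8680)

θ' = 2.6180 + 1.25·1.0 = 3.8680
R = v/ω = 0.5/1.25 = 0.4000
x' = -1.5 + 0.4000·(sin 3.8680 − sin 2.6180) = -1.9657
y' = -5 − 0.4000·(cos 3.8680 − cos 2.6180) = -5.0474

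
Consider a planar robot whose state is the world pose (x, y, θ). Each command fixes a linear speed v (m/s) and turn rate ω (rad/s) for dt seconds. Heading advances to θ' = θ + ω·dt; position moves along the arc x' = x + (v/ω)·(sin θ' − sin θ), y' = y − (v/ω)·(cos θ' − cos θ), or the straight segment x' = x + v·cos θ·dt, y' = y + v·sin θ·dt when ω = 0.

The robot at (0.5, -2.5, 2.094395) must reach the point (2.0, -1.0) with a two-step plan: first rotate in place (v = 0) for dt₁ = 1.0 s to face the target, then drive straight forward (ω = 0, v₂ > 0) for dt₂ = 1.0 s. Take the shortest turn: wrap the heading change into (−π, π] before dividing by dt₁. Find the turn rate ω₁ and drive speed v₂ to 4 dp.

heading to target = atan2(-1−-2.5, 2−0.5) = 0.7854
Δθ = wrap(0.7854 − 2.0944) = -1.3090; ω₁ = Δθ/dt₁ = -1.3090
distance = √((2−0.5)² + (-1−-2.5)²) = 2.1213; v₂ = distance/dt₂ = 2.1213

ω₁ = -1.3090, v₂ = 2.1213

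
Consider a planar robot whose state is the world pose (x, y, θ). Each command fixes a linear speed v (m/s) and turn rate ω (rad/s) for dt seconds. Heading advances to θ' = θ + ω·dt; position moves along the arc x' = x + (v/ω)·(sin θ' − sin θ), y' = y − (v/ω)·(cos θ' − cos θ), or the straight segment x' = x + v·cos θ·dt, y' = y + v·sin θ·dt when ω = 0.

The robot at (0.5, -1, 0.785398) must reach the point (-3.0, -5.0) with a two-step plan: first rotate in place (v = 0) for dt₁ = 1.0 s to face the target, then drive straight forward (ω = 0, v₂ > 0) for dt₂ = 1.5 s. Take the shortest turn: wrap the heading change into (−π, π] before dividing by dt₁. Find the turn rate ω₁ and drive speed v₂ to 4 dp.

heading to target = atan2(-5−-1, -3−0.5) = -2.2896
Δθ = wrap(-2.2896 − 0.7854) = -3.0750; ω₁ = Δθ/dt₁ = -3.0750
distance = √((-3−0.5)² + (-5−-1)²) = 5.3151; v₂ = distance/dt₂ = 3.5434

ω₁ = -3.0750, v₂ = 3.5434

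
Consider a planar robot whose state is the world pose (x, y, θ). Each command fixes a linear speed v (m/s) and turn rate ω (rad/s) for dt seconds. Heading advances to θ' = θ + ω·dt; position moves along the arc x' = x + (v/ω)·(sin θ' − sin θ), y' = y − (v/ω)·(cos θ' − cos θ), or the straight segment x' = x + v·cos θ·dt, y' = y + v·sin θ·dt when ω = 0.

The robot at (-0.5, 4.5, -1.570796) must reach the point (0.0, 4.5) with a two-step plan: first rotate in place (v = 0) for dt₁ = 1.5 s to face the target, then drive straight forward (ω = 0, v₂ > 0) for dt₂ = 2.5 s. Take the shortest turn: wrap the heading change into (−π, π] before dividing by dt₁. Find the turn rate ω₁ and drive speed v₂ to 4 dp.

heading to target = atan2(4.5−4.5, 0−-0.5) = 0.0000
Δθ = wrap(0.0000 − -1.5708) = 1.5708; ω₁ = Δθ/dt₁ = 1.0472
distance = √((0−-0.5)² + (4.5−4.5)²) = 0.5000; v₂ = distance/dt₂ = 0.2000

ω₁ = 1.0472, v₂ = 0.2000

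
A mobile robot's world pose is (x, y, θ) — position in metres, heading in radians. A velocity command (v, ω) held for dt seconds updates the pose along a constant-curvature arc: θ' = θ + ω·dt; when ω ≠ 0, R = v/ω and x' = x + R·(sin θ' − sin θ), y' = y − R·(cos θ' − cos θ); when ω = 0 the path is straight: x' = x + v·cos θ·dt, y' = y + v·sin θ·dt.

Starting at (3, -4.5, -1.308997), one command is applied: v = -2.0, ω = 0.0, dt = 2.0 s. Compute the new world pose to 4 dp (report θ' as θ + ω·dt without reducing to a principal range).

θ' = -1.3090 + 0.0·2.0 = -1.3090
ω = 0 → straight: x' = 3 + -2.0·cos(-1.3090)·2.0 = 1.9647
y' = -4.5 + -2.0·sin(-1.3090)·2.0 = -0.6363

(1.9647, -0.6363, -1.3090)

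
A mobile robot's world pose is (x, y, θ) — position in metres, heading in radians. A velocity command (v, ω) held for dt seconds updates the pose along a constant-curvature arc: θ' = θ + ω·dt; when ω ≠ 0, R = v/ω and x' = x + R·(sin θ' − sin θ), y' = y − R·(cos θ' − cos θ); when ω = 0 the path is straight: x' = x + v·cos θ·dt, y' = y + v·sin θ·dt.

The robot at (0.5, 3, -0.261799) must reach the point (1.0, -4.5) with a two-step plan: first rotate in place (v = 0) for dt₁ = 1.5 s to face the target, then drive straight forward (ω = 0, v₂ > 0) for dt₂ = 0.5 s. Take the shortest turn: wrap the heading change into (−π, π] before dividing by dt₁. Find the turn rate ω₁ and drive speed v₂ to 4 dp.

ω₁ = -0.8283, v₂ = 15.0333

heading to target = atan2(-4.5−3, 1−0.5) = -1.5042
Δθ = wrap(-1.5042 − -0.2618) = -1.2424; ω₁ = Δθ/dt₁ = -0.8283
distance = √((1−0.5)² + (-4.5−3)²) = 7.5166; v₂ = distance/dt₂ = 15.0333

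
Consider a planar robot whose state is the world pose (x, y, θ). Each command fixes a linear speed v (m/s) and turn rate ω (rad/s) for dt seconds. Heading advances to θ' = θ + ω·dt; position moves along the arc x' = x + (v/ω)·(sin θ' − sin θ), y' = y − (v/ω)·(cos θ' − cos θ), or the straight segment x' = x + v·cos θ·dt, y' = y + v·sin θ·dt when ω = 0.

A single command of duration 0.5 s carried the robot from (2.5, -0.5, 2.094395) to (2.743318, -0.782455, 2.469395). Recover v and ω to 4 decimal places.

Δθ = 2.469395 − 2.094395 = 0.375000
ω = Δθ/dt = 0.375000/0.5 = 0.7500
R = −Δy/(cos θ' − cos θ) = -1.0000
v = R·ω = -1.0000·0.7500 = -0.7500

v = -0.7500, ω = 0.7500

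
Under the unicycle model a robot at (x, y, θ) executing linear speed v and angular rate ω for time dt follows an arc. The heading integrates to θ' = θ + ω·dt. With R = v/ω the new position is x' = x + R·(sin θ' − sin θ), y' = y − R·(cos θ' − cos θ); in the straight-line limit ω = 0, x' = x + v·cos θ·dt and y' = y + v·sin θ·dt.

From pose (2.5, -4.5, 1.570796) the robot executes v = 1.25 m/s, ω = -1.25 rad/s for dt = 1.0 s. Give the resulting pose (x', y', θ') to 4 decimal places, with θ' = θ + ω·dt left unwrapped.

θ' = 1.5708 + -1.25·1.0 = 0.3208
R = v/ω = 1.25/-1.25 = -1.0000
x' = 2.5 + -1.0000·(sin 0.3208 − sin 1.5708) = 3.1847
y' = -4.5 − -1.0000·(cos 0.3208 − cos 1.5708) = -3.5510

(3.1847, -3.5510, 0.3208)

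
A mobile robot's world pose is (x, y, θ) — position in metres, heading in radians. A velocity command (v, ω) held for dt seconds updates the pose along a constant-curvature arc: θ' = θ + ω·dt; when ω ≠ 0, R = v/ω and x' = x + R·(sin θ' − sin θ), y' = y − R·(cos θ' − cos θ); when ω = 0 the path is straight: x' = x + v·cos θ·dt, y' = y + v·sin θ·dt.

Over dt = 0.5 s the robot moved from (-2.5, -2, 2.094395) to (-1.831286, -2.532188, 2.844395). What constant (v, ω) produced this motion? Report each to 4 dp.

v = -1.7500, ω = 1.5000

Δθ = 2.844395 − 2.094395 = 0.750000
ω = Δθ/dt = 0.750000/0.5 = 1.5000
R = Δx/(sin θ' − sin θ) = -1.1667
v = R·ω = -1.1667·1.5000 = -1.7500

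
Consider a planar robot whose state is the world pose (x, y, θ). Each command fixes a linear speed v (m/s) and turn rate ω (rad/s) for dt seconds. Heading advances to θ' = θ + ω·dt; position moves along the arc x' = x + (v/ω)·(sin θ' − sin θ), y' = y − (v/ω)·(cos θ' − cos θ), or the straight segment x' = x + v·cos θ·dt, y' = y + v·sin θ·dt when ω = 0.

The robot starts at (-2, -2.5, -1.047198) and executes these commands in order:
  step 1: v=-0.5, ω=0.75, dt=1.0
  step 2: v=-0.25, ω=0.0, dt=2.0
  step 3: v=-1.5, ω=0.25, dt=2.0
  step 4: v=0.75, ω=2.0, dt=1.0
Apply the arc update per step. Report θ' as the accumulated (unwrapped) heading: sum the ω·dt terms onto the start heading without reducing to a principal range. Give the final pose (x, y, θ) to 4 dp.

(-5.5987, -1.3205, 2.2028)

step 1: θ'=-0.2972 (R=-0.6667) → pose (-2.3821, -2.1959, -0.2972)
step 2: θ'=-0.2972 (straight) → pose (-2.8602, -2.0495, -0.2972)
step 3: θ'=0.2028 (R=-6.0000) → pose (-5.8257, -1.9094, 0.2028)
step 4: θ'=2.2028 (R=0.3750) → pose (-5.5987, -1.3205, 2.2028)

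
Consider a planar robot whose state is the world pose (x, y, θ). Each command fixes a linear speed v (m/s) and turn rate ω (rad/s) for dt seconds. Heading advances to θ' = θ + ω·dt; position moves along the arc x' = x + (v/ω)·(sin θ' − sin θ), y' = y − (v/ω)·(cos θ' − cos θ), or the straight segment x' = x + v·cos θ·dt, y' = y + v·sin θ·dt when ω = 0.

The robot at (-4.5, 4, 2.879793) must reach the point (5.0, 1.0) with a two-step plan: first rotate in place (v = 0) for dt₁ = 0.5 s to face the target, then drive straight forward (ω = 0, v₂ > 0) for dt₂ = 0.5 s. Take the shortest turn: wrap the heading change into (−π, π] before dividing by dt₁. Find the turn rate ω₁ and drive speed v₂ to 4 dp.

heading to target = atan2(1−4, 5−-4.5) = -0.3059
Δθ = wrap(-0.3059 − 2.8798) = 3.0975; ω₁ = Δθ/dt₁ = 6.1950
distance = √((5−-4.5)² + (1−4)²) = 9.9624; v₂ = distance/dt₂ = 19.9249

ω₁ = 6.1950, v₂ = 19.9249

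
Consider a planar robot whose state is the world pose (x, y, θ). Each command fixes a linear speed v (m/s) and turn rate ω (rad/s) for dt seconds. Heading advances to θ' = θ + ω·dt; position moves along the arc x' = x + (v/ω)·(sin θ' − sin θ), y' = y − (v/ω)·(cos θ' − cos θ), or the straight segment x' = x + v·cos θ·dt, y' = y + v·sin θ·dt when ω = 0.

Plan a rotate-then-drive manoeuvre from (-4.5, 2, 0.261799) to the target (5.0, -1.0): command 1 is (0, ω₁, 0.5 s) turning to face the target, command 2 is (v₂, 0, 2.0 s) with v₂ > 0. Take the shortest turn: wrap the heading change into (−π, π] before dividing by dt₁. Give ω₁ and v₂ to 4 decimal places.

heading to target = atan2(-1−2, 5−-4.5) = -0.3059
Δθ = wrap(-0.3059 − 0.2618) = -0.5677; ω₁ = Δθ/dt₁ = -1.1354
distance = √((5−-4.5)² + (-1−2)²) = 9.9624; v₂ = distance/dt₂ = 4.9812

ω₁ = -1.1354, v₂ = 4.9812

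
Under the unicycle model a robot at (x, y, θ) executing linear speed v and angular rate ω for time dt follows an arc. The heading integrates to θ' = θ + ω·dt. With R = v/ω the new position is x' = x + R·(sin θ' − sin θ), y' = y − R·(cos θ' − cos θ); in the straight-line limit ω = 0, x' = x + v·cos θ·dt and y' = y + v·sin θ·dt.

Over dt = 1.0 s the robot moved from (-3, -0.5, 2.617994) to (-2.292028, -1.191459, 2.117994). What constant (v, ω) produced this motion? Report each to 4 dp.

v = -1.0000, ω = -0.5000

Δθ = 2.117994 − 2.617994 = -0.500000
ω = Δθ/dt = -0.500000/1.0 = -0.5000
R = Δx/(sin θ' − sin θ) = 2.0000
v = R·ω = 2.0000·-0.5000 = -1.0000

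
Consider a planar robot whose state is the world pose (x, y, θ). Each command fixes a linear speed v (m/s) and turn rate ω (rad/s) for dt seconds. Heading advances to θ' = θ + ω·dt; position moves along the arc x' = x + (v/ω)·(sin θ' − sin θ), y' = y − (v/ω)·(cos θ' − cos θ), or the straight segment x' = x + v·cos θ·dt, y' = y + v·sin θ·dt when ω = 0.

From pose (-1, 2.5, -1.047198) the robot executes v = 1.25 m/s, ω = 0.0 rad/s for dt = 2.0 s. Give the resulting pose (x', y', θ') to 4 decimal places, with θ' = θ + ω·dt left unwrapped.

θ' = -1.0472 + 0.0·2.0 = -1.0472
ω = 0 → straight: x' = -1 + 1.25·cos(-1.0472)·2.0 = 0.2500
y' = 2.5 + 1.25·sin(-1.0472)·2.0 = 0.3349

(0.2500, 0.3349, -1.0472)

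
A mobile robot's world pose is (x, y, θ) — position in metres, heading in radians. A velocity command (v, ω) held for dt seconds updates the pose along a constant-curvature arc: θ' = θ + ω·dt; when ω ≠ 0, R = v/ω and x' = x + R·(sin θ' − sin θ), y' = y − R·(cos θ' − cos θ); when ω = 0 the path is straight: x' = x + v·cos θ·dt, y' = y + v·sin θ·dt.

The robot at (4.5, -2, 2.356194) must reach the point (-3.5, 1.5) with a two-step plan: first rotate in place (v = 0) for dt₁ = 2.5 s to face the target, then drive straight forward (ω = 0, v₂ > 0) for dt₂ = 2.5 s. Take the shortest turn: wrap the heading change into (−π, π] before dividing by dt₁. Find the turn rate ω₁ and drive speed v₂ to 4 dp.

ω₁ = 0.1492, v₂ = 3.4928

heading to target = atan2(1.5−-2, -3.5−4.5) = 2.7292
Δθ = wrap(2.7292 − 2.3562) = 0.3730; ω₁ = Δθ/dt₁ = 0.1492
distance = √((-3.5−4.5)² + (1.5−-2)²) = 8.7321; v₂ = distance/dt₂ = 3.4928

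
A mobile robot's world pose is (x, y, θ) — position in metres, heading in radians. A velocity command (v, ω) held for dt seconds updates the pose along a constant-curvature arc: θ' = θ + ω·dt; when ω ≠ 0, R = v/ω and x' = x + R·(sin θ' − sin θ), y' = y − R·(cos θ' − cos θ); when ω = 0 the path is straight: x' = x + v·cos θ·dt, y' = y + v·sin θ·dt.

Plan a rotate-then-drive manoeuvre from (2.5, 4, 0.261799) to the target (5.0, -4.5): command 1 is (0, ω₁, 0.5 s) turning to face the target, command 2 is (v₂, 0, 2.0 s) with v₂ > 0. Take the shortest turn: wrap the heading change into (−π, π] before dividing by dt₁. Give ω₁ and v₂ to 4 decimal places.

ω₁ = -3.0931, v₂ = 4.4300

heading to target = atan2(-4.5−4, 5−2.5) = -1.2847
Δθ = wrap(-1.2847 − 0.2618) = -1.5465; ω₁ = Δθ/dt₁ = -3.0931
distance = √((5−2.5)² + (-4.5−4)²) = 8.8600; v₂ = distance/dt₂ = 4.4300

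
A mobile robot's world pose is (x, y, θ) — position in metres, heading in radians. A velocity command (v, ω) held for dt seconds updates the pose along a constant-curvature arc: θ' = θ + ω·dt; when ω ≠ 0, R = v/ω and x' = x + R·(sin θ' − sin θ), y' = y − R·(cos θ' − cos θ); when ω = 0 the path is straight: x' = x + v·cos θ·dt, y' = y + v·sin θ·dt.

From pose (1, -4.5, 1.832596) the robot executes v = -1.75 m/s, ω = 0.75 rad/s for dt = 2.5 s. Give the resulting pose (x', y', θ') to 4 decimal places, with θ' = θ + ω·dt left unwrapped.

(4.5051, -5.8655, 3.7076)

θ' = 1.8326 + 0.75·2.5 = 3.7076
R = v/ω = -1.75/0.75 = -2.3333
x' = 1 + -2.3333·(sin 3.7076 − sin 1.8326) = 4.5051
y' = -4.5 − -2.3333·(cos 3.7076 − cos 1.8326) = -5.8655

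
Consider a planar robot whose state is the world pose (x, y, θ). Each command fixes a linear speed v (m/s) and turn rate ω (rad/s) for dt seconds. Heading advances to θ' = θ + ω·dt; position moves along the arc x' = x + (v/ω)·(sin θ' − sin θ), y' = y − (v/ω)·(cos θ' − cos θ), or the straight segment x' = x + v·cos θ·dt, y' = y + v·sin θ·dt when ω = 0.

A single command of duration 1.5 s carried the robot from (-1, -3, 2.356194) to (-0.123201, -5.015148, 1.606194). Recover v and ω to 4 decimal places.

Δθ = 1.606194 − 2.356194 = -0.750000
ω = Δθ/dt = -0.750000/1.5 = -0.5000
R = −Δy/(cos θ' − cos θ) = 3.0000
v = R·ω = 3.0000·-0.5000 = -1.5000

v = -1.5000, ω = -0.5000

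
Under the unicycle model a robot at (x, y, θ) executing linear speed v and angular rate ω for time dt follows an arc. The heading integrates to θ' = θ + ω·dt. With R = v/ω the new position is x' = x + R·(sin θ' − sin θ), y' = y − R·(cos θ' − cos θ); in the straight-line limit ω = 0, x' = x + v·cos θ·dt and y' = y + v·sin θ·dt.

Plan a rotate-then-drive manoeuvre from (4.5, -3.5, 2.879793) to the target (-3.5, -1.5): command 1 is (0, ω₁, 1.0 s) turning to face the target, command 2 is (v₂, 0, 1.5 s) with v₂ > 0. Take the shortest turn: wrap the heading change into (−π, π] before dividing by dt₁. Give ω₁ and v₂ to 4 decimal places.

ω₁ = 0.0168, v₂ = 5.4975

heading to target = atan2(-1.5−-3.5, -3.5−4.5) = 2.8966
Δθ = wrap(2.8966 − 2.8798) = 0.0168; ω₁ = Δθ/dt₁ = 0.0168
distance = √((-3.5−4.5)² + (-1.5−-3.5)²) = 8.2462; v₂ = distance/dt₂ = 5.4975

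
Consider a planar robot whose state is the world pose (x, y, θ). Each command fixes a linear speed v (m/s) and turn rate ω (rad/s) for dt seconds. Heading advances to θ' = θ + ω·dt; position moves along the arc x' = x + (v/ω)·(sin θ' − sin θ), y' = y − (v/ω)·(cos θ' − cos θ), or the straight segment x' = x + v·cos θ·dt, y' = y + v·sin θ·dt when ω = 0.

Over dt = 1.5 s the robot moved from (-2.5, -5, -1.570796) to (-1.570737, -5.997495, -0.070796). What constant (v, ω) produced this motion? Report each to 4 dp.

v = 1.0000, ω = 1.0000

Δθ = -0.070796 − -1.570796 = 1.500000
ω = Δθ/dt = 1.500000/1.5 = 1.0000
R = −Δy/(cos θ' − cos θ) = 1.0000
v = R·ω = 1.0000·1.0000 = 1.0000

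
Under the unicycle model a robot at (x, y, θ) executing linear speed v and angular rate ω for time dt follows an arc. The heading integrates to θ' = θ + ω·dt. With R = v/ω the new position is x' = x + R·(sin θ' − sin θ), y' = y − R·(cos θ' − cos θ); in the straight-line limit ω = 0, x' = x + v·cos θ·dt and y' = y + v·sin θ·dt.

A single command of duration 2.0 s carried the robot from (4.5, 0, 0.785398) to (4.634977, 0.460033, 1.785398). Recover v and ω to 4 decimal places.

v = 0.2500, ω = 0.5000

Δθ = 1.785398 − 0.785398 = 1.000000
ω = Δθ/dt = 1.000000/2.0 = 0.5000
R = −Δy/(cos θ' − cos θ) = 0.5000
v = R·ω = 0.5000·0.5000 = 0.2500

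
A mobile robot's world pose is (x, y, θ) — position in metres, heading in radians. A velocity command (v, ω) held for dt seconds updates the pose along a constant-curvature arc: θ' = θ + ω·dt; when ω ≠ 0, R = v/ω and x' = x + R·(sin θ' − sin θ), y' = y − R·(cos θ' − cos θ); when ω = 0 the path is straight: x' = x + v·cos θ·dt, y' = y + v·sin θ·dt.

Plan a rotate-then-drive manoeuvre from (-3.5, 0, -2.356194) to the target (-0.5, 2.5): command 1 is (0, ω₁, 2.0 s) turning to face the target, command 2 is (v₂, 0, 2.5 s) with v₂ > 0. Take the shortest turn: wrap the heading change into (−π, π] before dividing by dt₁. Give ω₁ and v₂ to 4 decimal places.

heading to target = atan2(2.5−0, -0.5−-3.5) = 0.6947
Δθ = wrap(0.6947 − -2.3562) = 3.0509; ω₁ = Δθ/dt₁ = 1.5255
distance = √((-0.5−-3.5)² + (2.5−0)²) = 3.9051; v₂ = distance/dt₂ = 1.5620

ω₁ = 1.5255, v₂ = 1.5620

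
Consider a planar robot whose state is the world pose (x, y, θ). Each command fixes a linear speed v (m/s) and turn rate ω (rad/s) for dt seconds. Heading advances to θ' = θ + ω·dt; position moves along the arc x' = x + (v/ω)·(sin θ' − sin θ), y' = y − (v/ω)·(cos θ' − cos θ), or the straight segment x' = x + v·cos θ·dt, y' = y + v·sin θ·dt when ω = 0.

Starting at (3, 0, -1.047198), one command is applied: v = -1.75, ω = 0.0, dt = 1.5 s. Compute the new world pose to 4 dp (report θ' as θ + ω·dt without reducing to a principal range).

θ' = -1.0472 + 0.0·1.5 = -1.0472
ω = 0 → straight: x' = 3 + -1.75·cos(-1.0472)·1.5 = 1.6875
y' = 0 + -1.75·sin(-1.0472)·1.5 = 2.2733

(1.6875, 2.2733, -1.0472)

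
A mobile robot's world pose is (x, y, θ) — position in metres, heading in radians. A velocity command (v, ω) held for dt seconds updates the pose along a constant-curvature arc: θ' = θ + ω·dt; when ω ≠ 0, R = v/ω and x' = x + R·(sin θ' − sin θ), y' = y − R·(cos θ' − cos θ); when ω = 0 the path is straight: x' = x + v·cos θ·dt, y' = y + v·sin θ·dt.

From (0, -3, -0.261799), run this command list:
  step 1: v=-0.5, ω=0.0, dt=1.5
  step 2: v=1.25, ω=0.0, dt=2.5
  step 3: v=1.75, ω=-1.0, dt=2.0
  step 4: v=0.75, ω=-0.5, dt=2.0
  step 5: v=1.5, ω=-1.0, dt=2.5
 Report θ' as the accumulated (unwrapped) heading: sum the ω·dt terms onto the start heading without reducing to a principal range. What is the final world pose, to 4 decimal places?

step 1: θ'=-0.2618 (straight) → pose (-0.7244, -2.8059, -0.2618)
step 2: θ'=-0.2618 (straight) → pose (2.2941, -3.6147, -0.2618)
step 3: θ'=-2.2618 (R=-1.7500) → pose (3.1897, -6.4204, -2.2618)
step 4: θ'=-3.2618 (R=-1.5000) → pose (1.8539, -6.9536, -3.2618)
step 5: θ'=-5.7618 (R=-1.5000) → pose (1.2867, -4.1637, -5.7618)

(1.2867, -4.1637, -5.7618)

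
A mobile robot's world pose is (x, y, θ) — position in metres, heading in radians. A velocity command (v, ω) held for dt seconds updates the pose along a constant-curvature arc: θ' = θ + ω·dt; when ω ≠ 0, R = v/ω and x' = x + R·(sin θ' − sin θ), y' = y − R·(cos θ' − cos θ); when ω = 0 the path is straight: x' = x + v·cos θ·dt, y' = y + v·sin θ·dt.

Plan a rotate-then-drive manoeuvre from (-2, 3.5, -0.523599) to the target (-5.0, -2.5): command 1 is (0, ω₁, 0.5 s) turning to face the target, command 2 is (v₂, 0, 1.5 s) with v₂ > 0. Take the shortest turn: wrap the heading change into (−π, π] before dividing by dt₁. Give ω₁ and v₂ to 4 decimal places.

ω₁ = -3.0217, v₂ = 4.4721

heading to target = atan2(-2.5−3.5, -5−-2) = -2.0344
Δθ = wrap(-2.0344 − -0.5236) = -1.5108; ω₁ = Δθ/dt₁ = -3.0217
distance = √((-5−-2)² + (-2.5−3.5)²) = 6.7082; v₂ = distance/dt₂ = 4.4721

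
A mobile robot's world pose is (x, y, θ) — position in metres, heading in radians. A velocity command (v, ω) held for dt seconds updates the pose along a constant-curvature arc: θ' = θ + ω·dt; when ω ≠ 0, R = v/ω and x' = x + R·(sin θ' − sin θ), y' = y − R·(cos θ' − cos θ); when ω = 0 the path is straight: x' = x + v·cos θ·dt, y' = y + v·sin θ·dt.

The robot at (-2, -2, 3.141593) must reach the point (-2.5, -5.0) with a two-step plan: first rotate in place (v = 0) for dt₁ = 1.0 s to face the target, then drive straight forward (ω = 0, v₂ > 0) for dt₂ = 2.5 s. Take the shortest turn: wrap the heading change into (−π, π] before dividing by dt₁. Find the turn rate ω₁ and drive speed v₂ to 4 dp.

ω₁ = 1.4056, v₂ = 1.2166

heading to target = atan2(-5−-2, -2.5−-2) = -1.7359
Δθ = wrap(-1.7359 − 3.1416) = 1.4056; ω₁ = Δθ/dt₁ = 1.4056
distance = √((-2.5−-2)² + (-5−-2)²) = 3.0414; v₂ = distance/dt₂ = 1.2166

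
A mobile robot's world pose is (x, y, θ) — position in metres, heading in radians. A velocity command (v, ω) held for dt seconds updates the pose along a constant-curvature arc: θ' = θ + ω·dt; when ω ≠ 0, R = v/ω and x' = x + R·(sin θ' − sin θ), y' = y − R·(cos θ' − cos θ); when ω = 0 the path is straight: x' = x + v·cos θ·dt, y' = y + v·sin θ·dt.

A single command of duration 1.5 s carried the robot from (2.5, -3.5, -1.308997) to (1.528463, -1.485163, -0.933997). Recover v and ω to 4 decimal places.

v = -1.5000, ω = 0.2500

Δθ = -0.933997 − -1.308997 = 0.375000
ω = Δθ/dt = 0.375000/1.5 = 0.2500
R = −Δy/(cos θ' − cos θ) = -6.0000
v = R·ω = -6.0000·0.2500 = -1.5000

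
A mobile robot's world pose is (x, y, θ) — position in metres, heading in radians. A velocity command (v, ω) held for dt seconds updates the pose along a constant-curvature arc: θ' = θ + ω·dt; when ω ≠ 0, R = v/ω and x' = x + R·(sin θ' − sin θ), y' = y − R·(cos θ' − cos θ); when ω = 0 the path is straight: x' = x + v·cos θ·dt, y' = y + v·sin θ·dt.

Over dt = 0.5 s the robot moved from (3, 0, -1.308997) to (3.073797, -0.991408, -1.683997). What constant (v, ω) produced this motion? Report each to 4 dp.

Δθ = -1.683997 − -1.308997 = -0.375000
ω = Δθ/dt = -0.375000/0.5 = -0.7500
R = −Δy/(cos θ' − cos θ) = -2.6667
v = R·ω = -2.6667·-0.7500 = 2.0000

v = 2.0000, ω = -0.7500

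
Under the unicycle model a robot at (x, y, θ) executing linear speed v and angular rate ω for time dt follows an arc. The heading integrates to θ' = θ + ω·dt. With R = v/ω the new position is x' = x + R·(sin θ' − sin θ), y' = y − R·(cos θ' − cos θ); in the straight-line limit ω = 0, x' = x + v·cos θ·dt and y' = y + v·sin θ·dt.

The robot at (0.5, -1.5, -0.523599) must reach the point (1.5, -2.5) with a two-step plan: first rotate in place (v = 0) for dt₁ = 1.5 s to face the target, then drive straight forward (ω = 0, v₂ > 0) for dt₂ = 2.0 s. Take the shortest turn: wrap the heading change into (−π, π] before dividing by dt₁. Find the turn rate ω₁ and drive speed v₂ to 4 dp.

ω₁ = -0.1745, v₂ = 0.7071

heading to target = atan2(-2.5−-1.5, 1.5−0.5) = -0.7854
Δθ = wrap(-0.7854 − -0.5236) = -0.2618; ω₁ = Δθ/dt₁ = -0.1745
distance = √((1.5−0.5)² + (-2.5−-1.5)²) = 1.4142; v₂ = distance/dt₂ = 0.7071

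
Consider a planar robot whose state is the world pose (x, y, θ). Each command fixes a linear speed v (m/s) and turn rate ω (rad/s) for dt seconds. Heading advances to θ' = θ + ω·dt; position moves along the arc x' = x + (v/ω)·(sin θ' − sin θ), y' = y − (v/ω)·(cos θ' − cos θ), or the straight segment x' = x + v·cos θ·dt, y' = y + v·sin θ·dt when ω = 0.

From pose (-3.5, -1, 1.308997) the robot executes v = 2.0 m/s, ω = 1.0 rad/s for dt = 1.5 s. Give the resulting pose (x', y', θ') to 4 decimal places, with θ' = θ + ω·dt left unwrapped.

(-4.7789, 1.4080, 2.8090)

θ' = 1.3090 + 1.0·1.5 = 2.8090
R = v/ω = 2.0/1.0 = 2.0000
x' = -3.5 + 2.0000·(sin 2.8090 − sin 1.3090) = -4.7789
y' = -1 − 2.0000·(cos 2.8090 − cos 1.3090) = 1.4080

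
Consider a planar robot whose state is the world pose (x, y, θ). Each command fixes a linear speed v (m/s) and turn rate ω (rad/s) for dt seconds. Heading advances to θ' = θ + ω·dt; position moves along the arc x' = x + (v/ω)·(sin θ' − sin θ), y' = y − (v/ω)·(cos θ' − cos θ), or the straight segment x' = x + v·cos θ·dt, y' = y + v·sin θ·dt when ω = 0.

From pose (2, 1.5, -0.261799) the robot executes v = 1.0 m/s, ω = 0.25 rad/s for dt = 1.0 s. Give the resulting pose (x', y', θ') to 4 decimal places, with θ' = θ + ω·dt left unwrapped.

(2.9881, 1.3640, -0.0118)

θ' = -0.2618 + 0.25·1.0 = -0.0118
R = v/ω = 1.0/0.25 = 4.0000
x' = 2 + 4.0000·(sin -0.0118 − sin -0.2618) = 2.9881
y' = 1.5 − 4.0000·(cos -0.0118 − cos -0.2618) = 1.3640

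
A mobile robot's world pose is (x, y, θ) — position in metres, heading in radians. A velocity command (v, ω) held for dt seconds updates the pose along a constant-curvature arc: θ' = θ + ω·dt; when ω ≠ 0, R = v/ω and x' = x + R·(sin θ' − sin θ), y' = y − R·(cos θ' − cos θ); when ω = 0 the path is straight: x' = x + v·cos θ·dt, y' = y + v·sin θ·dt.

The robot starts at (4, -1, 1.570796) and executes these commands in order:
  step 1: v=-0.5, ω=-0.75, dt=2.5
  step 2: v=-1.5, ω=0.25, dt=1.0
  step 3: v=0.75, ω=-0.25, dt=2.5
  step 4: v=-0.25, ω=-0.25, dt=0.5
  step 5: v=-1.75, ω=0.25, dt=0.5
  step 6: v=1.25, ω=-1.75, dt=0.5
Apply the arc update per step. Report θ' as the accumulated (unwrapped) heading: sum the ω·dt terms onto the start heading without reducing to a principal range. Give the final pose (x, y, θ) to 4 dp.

step 1: θ'=-0.3042 (R=0.6667) → pose (3.1336, -1.6361, -0.3042)
step 2: θ'=-0.0542 (R=-6.0000) → pose (1.6615, -1.3694, -0.0542)
step 3: θ'=-0.6792 (R=-3.0000) → pose (3.3835, -2.0308, -0.6792)
step 4: θ'=-0.8042 (R=1.0000) → pose (3.2914, -1.9464, -0.8042)
step 5: θ'=-0.6792 (R=-7.0000) → pose (2.6467, -1.3557, -0.6792)
step 6: θ'=-1.5542 (R=-0.7143) → pose (2.9121, -1.8996, -1.5542)

(2.9121, -1.8996, -1.5542)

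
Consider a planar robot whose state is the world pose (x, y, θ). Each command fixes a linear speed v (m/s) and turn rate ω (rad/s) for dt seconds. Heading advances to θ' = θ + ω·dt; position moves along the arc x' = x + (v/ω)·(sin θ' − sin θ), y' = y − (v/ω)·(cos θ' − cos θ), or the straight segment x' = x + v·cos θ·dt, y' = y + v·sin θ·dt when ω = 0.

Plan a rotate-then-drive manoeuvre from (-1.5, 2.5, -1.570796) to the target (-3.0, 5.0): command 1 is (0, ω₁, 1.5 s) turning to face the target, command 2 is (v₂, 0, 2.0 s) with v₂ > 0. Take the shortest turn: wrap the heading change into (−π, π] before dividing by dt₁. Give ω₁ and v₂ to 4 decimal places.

ω₁ = -1.7341, v₂ = 1.4577

heading to target = atan2(5−2.5, -3−-1.5) = 2.1112
Δθ = wrap(2.1112 − -1.5708) = -2.6012; ω₁ = Δθ/dt₁ = -1.7341
distance = √((-3−-1.5)² + (5−2.5)²) = 2.9155; v₂ = distance/dt₂ = 1.4577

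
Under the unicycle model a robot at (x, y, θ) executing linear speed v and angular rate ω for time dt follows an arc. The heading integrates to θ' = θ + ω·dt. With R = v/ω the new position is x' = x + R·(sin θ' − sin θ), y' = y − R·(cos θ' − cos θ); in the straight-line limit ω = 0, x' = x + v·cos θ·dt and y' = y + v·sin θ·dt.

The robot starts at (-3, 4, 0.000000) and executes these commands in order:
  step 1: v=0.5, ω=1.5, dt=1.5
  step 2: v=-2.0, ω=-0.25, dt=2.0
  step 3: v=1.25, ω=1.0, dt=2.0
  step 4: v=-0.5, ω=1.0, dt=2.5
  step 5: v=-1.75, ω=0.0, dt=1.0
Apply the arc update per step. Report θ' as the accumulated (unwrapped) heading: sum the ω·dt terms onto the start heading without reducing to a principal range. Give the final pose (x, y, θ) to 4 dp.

(-5.0560, 2.7143, 6.2500)

step 1: θ'=2.2500 (R=0.3333) → pose (-2.7406, 4.5427, 2.2500)
step 2: θ'=1.7500 (R=8.0000) → pose (-1.0933, 0.9433, 1.7500)
step 3: θ'=3.7500 (R=1.2500) → pose (-3.0378, 1.7462, 3.7500)
step 4: θ'=6.2500 (R=-0.5000) → pose (-3.3070, 2.6562, 6.2500)
step 5: θ'=6.2500 (straight) → pose (-5.0560, 2.7143, 6.2500)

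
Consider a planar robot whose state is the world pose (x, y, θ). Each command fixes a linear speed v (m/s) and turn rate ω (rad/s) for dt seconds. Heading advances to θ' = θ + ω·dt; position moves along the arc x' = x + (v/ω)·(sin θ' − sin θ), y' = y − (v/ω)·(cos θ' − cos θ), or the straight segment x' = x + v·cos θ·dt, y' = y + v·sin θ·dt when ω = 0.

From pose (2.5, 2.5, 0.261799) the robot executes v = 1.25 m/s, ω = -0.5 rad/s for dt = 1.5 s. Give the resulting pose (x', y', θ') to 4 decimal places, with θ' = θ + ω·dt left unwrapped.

(4.3196, 2.2931, -0.4882)

θ' = 0.2618 + -0.5·1.5 = -0.4882
R = v/ω = 1.25/-0.5 = -2.5000
x' = 2.5 + -2.5000·(sin -0.4882 − sin 0.2618) = 4.3196
y' = 2.5 − -2.5000·(cos -0.4882 − cos 0.2618) = 2.2931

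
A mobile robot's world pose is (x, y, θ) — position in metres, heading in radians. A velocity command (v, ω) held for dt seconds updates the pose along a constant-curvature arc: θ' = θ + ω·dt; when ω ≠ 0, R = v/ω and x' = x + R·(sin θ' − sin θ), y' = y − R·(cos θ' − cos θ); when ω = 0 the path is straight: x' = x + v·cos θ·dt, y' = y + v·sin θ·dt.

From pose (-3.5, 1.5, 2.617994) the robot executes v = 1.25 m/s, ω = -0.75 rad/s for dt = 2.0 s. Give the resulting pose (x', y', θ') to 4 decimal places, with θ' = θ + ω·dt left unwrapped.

θ' = 2.6180 + -0.75·2.0 = 1.1180
R = v/ω = 1.25/-0.75 = -1.6667
x' = -3.5 + -1.6667·(sin 1.1180 − sin 2.6180) = -4.1654
y' = 1.5 − -1.6667·(cos 1.1180 − cos 2.6180) = 3.6725

(-4.1654, 3.6725, 1.1180)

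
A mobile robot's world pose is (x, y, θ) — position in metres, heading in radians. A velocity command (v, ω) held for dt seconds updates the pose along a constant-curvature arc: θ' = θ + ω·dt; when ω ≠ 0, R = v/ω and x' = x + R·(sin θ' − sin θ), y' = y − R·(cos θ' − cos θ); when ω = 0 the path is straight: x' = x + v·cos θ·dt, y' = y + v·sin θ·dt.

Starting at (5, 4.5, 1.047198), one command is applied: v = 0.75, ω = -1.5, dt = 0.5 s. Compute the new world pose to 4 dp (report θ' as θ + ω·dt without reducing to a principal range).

θ' = 1.0472 + -1.5·0.5 = 0.2972
R = v/ω = 0.75/-1.5 = -0.5000
x' = 5 + -0.5000·(sin 0.2972 − sin 1.0472) = 5.2866
y' = 4.5 − -0.5000·(cos 0.2972 − cos 1.0472) = 4.7281

(5.2866, 4.7281, 0.2972)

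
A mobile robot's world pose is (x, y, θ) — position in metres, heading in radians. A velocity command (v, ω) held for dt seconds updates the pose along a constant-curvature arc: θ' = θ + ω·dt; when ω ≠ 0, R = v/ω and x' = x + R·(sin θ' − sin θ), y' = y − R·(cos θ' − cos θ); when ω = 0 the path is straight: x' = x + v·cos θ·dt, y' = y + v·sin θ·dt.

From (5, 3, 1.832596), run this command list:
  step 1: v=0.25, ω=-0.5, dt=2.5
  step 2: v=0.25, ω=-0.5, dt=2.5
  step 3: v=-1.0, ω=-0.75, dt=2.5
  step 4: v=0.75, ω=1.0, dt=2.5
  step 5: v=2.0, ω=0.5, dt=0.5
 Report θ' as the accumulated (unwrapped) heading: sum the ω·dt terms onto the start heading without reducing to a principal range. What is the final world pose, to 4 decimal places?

(7.2509, 4.3840, 0.2076)

step 1: θ'=0.5826 (R=-0.5000) → pose (5.2079, 3.5469, 0.5826)
step 2: θ'=-0.6674 (R=-0.5000) → pose (5.7924, 3.5221, -0.6674)
step 3: θ'=-2.5424 (R=1.3333) → pose (5.8657, 5.6704, -2.5424)
step 4: θ'=-0.0424 (R=0.7500) → pose (6.2569, 4.3018, -0.0424)
step 5: θ'=0.2076 (R=4.0000) → pose (7.2509, 4.3840, 0.2076)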